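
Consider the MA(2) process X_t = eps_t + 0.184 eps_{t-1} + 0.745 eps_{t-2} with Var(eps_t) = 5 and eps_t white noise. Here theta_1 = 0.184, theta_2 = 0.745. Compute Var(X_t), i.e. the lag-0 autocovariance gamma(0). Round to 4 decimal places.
\gamma(0) = 7.9444

For an MA(q) process X_t = eps_t + sum_i theta_i eps_{t-i} with
Var(eps_t) = sigma^2, the variance is
  gamma(0) = sigma^2 * (1 + sum_i theta_i^2).
  sum_i theta_i^2 = (0.184)^2 + (0.745)^2 = 0.033856 + 0.555025 = 0.588881.
  gamma(0) = 5 * (1 + 0.588881) = 5 * 1.588881 = 7.944405, which rounds to 7.9444.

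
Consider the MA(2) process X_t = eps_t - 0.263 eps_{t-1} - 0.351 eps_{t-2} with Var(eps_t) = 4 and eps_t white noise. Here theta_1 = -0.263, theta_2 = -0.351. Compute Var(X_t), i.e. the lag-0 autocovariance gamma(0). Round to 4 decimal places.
\gamma(0) = 4.7695

For an MA(q) process X_t = eps_t + sum_i theta_i eps_{t-i} with
Var(eps_t) = sigma^2, the variance is
  gamma(0) = sigma^2 * (1 + sum_i theta_i^2).
  sum_i theta_i^2 = (-0.263)^2 + (-0.351)^2 = 0.069169 + 0.123201 = 0.19237.
  gamma(0) = 4 * (1 + 0.19237) = 4 * 1.19237 = 4.76948, which rounds to 4.7695.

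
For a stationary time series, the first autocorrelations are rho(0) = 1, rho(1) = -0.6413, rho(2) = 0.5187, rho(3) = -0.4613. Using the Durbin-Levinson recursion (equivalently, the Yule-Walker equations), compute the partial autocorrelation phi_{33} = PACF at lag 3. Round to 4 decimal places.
\phi_{33} = -0.1271

The PACF at lag k is phi_{kk}, the last component of the solution
to the Yule-Walker system G_k phi = r_k where
  (G_k)_{ij} = rho(|i - j|), (r_k)_i = rho(i), i,j = 1..k.
Equivalently, Durbin-Levinson gives phi_{kk} iteratively:
  phi_{11} = rho(1)
  phi_{kk} = [rho(k) - sum_{j=1..k-1} phi_{k-1,j} rho(k-j)]
            / [1 - sum_{j=1..k-1} phi_{k-1,j} rho(j)],
  phi_{k,j} = phi_{k-1,j} - phi_{kk} phi_{k-1,k-j},  j = 1..k-1.
Step k = 1:
  phi_11 = rho(1) = -0.6413.
Step k = 2:
  phi_22 = [rho(2) - phi_11 rho(1)] / [1 - phi_11 rho(1)] = [0.5187 - (-0.6413)(-0.6413)] / [1 - (-0.6413)(-0.6413)]
         = 0.10743431 / 0.58873431 = 0.182484.
  Update: phi_21 = phi_11 - phi_22 phi_11 = -0.6413 - (0.182484)(-0.6413) = -0.524273.
Step k = 3:
  phi_33 = [rho(3) - phi_21 rho(2) - phi_22 rho(1)] / [1 - phi_21 rho(1) - phi_22 rho(2)]
    numerator   = -0.4613 - (-0.524273)(0.5187) - (0.182484)(-0.6413) = -0.07233275
    denominator = 1 - (-0.524273)(-0.6413) - (0.182484)(0.5187) = 0.56912932
  phi_33 = -0.07233275 / 0.56912932 = -0.1271.
Therefore phi_{33} = -0.1271.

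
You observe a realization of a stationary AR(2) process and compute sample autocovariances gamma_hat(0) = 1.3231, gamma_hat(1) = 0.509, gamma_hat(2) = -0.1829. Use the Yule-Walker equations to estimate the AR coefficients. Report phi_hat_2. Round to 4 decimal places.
\hat\phi_{2} = -0.3360

The Yule-Walker equations for an AR(p) process read, in matrix form,
  Gamma_p phi = r_p,   with   (Gamma_p)_{ij} = gamma(|i - j|),
                       (r_p)_i = gamma(i),   i,j = 1..p.
Substitute the sample gammas (Toeplitz matrix and right-hand side of size 2):
  Gamma_p = [[1.3231, 0.509], [0.509, 1.3231]]
  r_p     = [0.509, -0.1829]
Written out:
  1.3231 phi_1 + 0.509 phi_2 = 0.509
  0.509 phi_1 + 1.3231 phi_2 = -0.1829
Solve by Cramer's rule:
  det = gamma(0)^2 - gamma(1)^2 = (1.3231)^2 - (0.509)^2 = 1.75059361 - 0.259081 = 1.49151261
  phi_hat_1 = [gamma(1) gamma(0) - gamma(1) gamma(2)] / det = [(0.509)(1.3231) - (0.509)(-0.1829)] / 1.49151261 = 0.766554 / 1.49151261 = 0.5139
  phi_hat_2 = [gamma(0) gamma(2) - gamma(1)^2] / det = [(1.3231)(-0.1829) - (0.509)^2] / 1.49151261 = -0.50107599 / 1.49151261 = -0.336
So phi_hat = [0.5139, -0.3360].
Therefore phi_hat_2 = -0.3360.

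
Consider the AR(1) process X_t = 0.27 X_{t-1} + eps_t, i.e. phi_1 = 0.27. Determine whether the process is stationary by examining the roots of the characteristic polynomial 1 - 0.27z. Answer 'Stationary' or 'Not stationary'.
\text{Stationary}

The AR(p) characteristic polynomial is P(z) = 1 - 0.27z.
Stationarity requires all roots to lie outside the unit circle, i.e. |z| > 1 for every root.
This is linear in z: 1 + (-0.27) z = 0  =>  z = -1/(-0.27) = 3.703704,  |z| = 3.703704.
Moduli of all roots: 3.7037.
All moduli strictly greater than 1? Yes.
Verdict: Stationary.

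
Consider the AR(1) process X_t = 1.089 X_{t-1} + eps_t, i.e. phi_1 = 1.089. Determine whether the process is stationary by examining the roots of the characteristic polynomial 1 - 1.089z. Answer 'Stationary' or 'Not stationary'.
\text{Not stationary}

The AR(p) characteristic polynomial is P(z) = 1 - 1.089z.
Stationarity requires all roots to lie outside the unit circle, i.e. |z| > 1 for every root.
This is linear in z: 1 + (-1.089) z = 0  =>  z = -1/(-1.089) = 0.918274,  |z| = 0.918274.
Moduli of all roots: 0.9183.
All moduli strictly greater than 1? No.
Verdict: Not stationary.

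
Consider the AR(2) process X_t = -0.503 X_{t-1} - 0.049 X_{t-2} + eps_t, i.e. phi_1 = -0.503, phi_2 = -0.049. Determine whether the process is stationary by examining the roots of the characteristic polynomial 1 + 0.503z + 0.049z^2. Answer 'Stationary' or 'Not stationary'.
\text{Stationary}

The AR(p) characteristic polynomial is P(z) = 1 + 0.503z + 0.049z^2.
Stationarity requires all roots to lie outside the unit circle, i.e. |z| > 1 for every root.
Set 1 + (0.503) z + (0.049) z^2 = 0, i.e. a z^2 + b z + c = 0 with a = 0.049, b = 0.503, c = 1.
Discriminant D = b^2 - 4ac = (0.503)^2 - 4*(0.049)*1 = 0.253009 - (0.196) = 0.057009.
D >= 0, so the roots are real: z = (-b +/- sqrt(D)) / (2a) = (-0.503 +/- 0.238766) / (0.098).
  z_1 = (-0.503 + 0.238766) / (0.098) = -2.6963,   |z_1| = 2.6963.
  z_2 = (-0.503 - 0.238766) / (0.098) = -7.569,   |z_2| = 7.569.
Moduli of all roots: 2.6963, 7.5690.
All moduli strictly greater than 1? Yes.
Verdict: Stationary.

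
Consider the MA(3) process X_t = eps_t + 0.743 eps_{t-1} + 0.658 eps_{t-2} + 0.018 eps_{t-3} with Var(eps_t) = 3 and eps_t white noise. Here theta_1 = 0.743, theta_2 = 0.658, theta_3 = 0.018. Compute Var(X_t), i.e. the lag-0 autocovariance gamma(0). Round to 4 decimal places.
\gamma(0) = 5.9560

For an MA(q) process X_t = eps_t + sum_i theta_i eps_{t-i} with
Var(eps_t) = sigma^2, the variance is
  gamma(0) = sigma^2 * (1 + sum_i theta_i^2).
  sum_i theta_i^2 = (0.743)^2 + (0.658)^2 + (0.018)^2 = 0.552049 + 0.432964 + 0.000324 = 0.985337.
  gamma(0) = 3 * (1 + 0.985337) = 3 * 1.985337 = 5.956011, which rounds to 5.9560.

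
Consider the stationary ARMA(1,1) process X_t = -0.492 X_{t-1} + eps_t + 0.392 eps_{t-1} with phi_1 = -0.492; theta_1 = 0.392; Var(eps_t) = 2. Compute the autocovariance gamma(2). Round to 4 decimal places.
\gamma(2) = 0.1048

Multiply the model equation by X_{t-k} and take expectations. With theta_0 = psi_0 = 1 and psi_j the MA(infinity) weights, this gives
  gamma(k) - sum_i phi_i gamma(k-i) = c_k,
  c_k = sigma^2 * sum_{j=k..q} theta_j psi_{j-k}   (c_k = 0 for k > q),
using gamma(-m) = gamma(m).
psi-weights needed (psi_j = theta_j + sum_i phi_i psi_{j-i}):
  psi_1 = theta_1 + phi_1 = 0.392 + (-0.492) = -0.1
Right-hand sides:
  c_0 = sigma^2 (1 + theta_1 psi_1) = 2 * (1 + (0.392)(-0.1)) = 2 * 0.9608 = 1.9216
  c_1 = sigma^2 theta_1 = 2 * (0.392) = 0.784
  c_2 = 0
Equations for k = 0 and k = 1 (AR order 1):
  gamma(0) = phi_1 gamma(1) + c_0
  gamma(1) = phi_1 gamma(0) + c_1
Substituting the second into the first: gamma(0) (1 - phi_1^2) = c_0 + phi_1 c_1, so
  gamma(0) = (c_0 + phi_1 c_1) / (1 - phi_1^2) = (1.9216 + (-0.492)(0.784)) / (1 - (-0.492)^2) = 1.535872 / 0.757936 = 2.026387.
  gamma(1) = phi_1 gamma(0) + c_1 = (-0.492)(2.026387) + (0.784) = -0.212983.
For k = 2 (> q): gamma(2) = phi_1 gamma(1) = (-0.492)(-0.212983) = 0.104787.
Therefore gamma(2) = 0.1048 (to 4 decimal places).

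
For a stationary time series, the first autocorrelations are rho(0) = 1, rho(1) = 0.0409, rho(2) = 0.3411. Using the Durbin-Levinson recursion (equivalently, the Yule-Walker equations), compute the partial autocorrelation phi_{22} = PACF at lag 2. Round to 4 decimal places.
\phi_{22} = 0.3400

The PACF at lag k is phi_{kk}, the last component of the solution
to the Yule-Walker system G_k phi = r_k where
  (G_k)_{ij} = rho(|i - j|), (r_k)_i = rho(i), i,j = 1..k.
Equivalently, Durbin-Levinson gives phi_{kk} iteratively:
  phi_{11} = rho(1)
  phi_{kk} = [rho(k) - sum_{j=1..k-1} phi_{k-1,j} rho(k-j)]
            / [1 - sum_{j=1..k-1} phi_{k-1,j} rho(j)],
  phi_{k,j} = phi_{k-1,j} - phi_{kk} phi_{k-1,k-j},  j = 1..k-1.
Step k = 1:
  phi_11 = rho(1) = 0.0409.
Step k = 2:
  phi_22 = [rho(2) - phi_11 rho(1)] / [1 - phi_11 rho(1)] = [0.3411 - (0.0409)(0.0409)] / [1 - (0.0409)(0.0409)]
         = 0.33942719 / 0.99832719 = 0.34.
Therefore phi_{22} = 0.3400.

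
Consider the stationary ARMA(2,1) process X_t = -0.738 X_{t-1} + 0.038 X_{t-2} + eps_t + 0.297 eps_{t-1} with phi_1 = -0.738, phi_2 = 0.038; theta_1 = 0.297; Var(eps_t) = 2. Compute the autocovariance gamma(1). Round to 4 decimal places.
\gamma(1) = -1.7445

Multiply the model equation by X_{t-k} and take expectations. With theta_0 = psi_0 = 1 and psi_j the MA(infinity) weights, this gives
  gamma(k) - sum_i phi_i gamma(k-i) = c_k,
  c_k = sigma^2 * sum_{j=k..q} theta_j psi_{j-k}   (c_k = 0 for k > q),
using gamma(-m) = gamma(m).
psi-weights needed (psi_j = theta_j + sum_i phi_i psi_{j-i}):
  psi_1 = theta_1 + phi_1 = 0.297 + (-0.738) = -0.441
Right-hand sides:
  c_0 = sigma^2 (1 + theta_1 psi_1) = 2 * (1 + (0.297)(-0.441)) = 2 * 0.869023 = 1.738046
  c_1 = sigma^2 theta_1 = 2 * (0.297) = 0.594
  c_2 = 0
Equations for k = 0, 1, 2 (AR order 2, c_2 = 0):
  (E0) gamma(0) = phi_1 gamma(1) + phi_2 gamma(2) + c_0
  (E1) gamma(1) = phi_1 gamma(0) + phi_2 gamma(1) + c_1
  (E2) gamma(2) = phi_1 gamma(1) + phi_2 gamma(0)
From (E1): gamma(1) = A gamma(0) + B with
  A = phi_1 / (1 - phi_2) = -0.738 / 0.962 = -0.767152,   B = c_1 / (1 - phi_2) = 0.594 / 0.962 = 0.617464.
Insert (E2) into (E0): gamma(0) (1 - phi_2^2) = phi_1 (1 + phi_2) gamma(1) + c_0.
  phi_1 (1 + phi_2) = (-0.738)(1.038) = -0.766044,   1 - phi_2^2 = 0.998556.
Replace gamma(1) by A gamma(0) + B and collect gamma(0):
  gamma(0) [0.998556 - (-0.766044)(-0.767152)] = (-0.766044)(0.617464) + 1.738046
  gamma(0) * 0.410884 = 1.265042
  gamma(0) = 1.265042 / 0.410884 = 3.078829.
  gamma(1) = A gamma(0) + B = (-0.767152)(3.078829) + (0.617464) = -1.744466.
Therefore gamma(1) = -1.7445 (to 4 decimal places).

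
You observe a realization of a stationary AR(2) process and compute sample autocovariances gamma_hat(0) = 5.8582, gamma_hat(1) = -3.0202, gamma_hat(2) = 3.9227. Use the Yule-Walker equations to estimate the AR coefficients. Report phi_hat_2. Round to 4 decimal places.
\hat\phi_{2} = 0.5500

The Yule-Walker equations for an AR(p) process read, in matrix form,
  Gamma_p phi = r_p,   with   (Gamma_p)_{ij} = gamma(|i - j|),
                       (r_p)_i = gamma(i),   i,j = 1..p.
Substitute the sample gammas (Toeplitz matrix and right-hand side of size 2):
  Gamma_p = [[5.8582, -3.0202], [-3.0202, 5.8582]]
  r_p     = [-3.0202, 3.9227]
Written out:
  5.8582 phi_1 - 3.0202 phi_2 = -3.0202
  -3.0202 phi_1 + 5.8582 phi_2 = 3.9227
Solve by Cramer's rule:
  det = gamma(0)^2 - gamma(1)^2 = (5.8582)^2 - (-3.0202)^2 = 34.31850724 - 9.12160804 = 25.1968992
  phi_hat_1 = [gamma(1) gamma(0) - gamma(1) gamma(2)] / det = [(-3.0202)(5.8582) - (-3.0202)(3.9227)] / 25.1968992 = -5.8455971 / 25.1968992 = -0.232
  phi_hat_2 = [gamma(0) gamma(2) - gamma(1)^2] / det = [(5.8582)(3.9227) - (-3.0202)^2] / 25.1968992 = 13.8583531 / 25.1968992 = 0.55
So phi_hat = [-0.2320, 0.5500].
Therefore phi_hat_2 = 0.5500.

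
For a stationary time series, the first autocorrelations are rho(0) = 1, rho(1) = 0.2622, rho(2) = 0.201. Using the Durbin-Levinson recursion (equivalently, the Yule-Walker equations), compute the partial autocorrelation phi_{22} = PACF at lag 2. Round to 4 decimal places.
\phi_{22} = 0.1420

The PACF at lag k is phi_{kk}, the last component of the solution
to the Yule-Walker system G_k phi = r_k where
  (G_k)_{ij} = rho(|i - j|), (r_k)_i = rho(i), i,j = 1..k.
Equivalently, Durbin-Levinson gives phi_{kk} iteratively:
  phi_{11} = rho(1)
  phi_{kk} = [rho(k) - sum_{j=1..k-1} phi_{k-1,j} rho(k-j)]
            / [1 - sum_{j=1..k-1} phi_{k-1,j} rho(j)],
  phi_{k,j} = phi_{k-1,j} - phi_{kk} phi_{k-1,k-j},  j = 1..k-1.
Step k = 1:
  phi_11 = rho(1) = 0.2622.
Step k = 2:
  phi_22 = [rho(2) - phi_11 rho(1)] / [1 - phi_11 rho(1)] = [0.201 - (0.2622)(0.2622)] / [1 - (0.2622)(0.2622)]
         = 0.13225116 / 0.93125116 = 0.142.
Therefore phi_{22} = 0.1420.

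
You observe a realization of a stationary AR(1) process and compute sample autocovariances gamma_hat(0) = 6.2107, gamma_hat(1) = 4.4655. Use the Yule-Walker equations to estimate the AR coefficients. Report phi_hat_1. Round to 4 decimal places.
\hat\phi_{1} = 0.7190

The Yule-Walker equations for an AR(p) process read, in matrix form,
  Gamma_p phi = r_p,   with   (Gamma_p)_{ij} = gamma(|i - j|),
                       (r_p)_i = gamma(i),   i,j = 1..p.
Substitute the sample gammas (Toeplitz matrix and right-hand side of size 1):
  Gamma_p = [[6.2107]]
  r_p     = [4.4655]
With p = 1 this is the single equation gamma(0) phi_1 = gamma(1):
  phi_hat_1 = gamma(1) / gamma(0) = 4.4655 / 6.2107 = 0.7190.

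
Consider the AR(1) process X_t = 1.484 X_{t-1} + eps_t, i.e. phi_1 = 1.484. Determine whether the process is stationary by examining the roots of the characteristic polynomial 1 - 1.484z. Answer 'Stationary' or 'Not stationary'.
\text{Not stationary}

The AR(p) characteristic polynomial is P(z) = 1 - 1.484z.
Stationarity requires all roots to lie outside the unit circle, i.e. |z| > 1 for every root.
This is linear in z: 1 + (-1.484) z = 0  =>  z = -1/(-1.484) = 0.673854,  |z| = 0.673854.
Moduli of all roots: 0.6739.
All moduli strictly greater than 1? No.
Verdict: Not stationary.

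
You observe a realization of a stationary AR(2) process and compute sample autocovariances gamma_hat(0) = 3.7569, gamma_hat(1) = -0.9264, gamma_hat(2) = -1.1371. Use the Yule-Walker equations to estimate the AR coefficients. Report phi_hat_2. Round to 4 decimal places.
\hat\phi_{2} = -0.3870

The Yule-Walker equations for an AR(p) process read, in matrix form,
  Gamma_p phi = r_p,   with   (Gamma_p)_{ij} = gamma(|i - j|),
                       (r_p)_i = gamma(i),   i,j = 1..p.
Substitute the sample gammas (Toeplitz matrix and right-hand side of size 2):
  Gamma_p = [[3.7569, -0.9264], [-0.9264, 3.7569]]
  r_p     = [-0.9264, -1.1371]
Written out:
  3.7569 phi_1 - 0.9264 phi_2 = -0.9264
  -0.9264 phi_1 + 3.7569 phi_2 = -1.1371
Solve by Cramer's rule:
  det = gamma(0)^2 - gamma(1)^2 = (3.7569)^2 - (-0.9264)^2 = 14.11429761 - 0.85821696 = 13.25608065
  phi_hat_1 = [gamma(1) gamma(0) - gamma(1) gamma(2)] / det = [(-0.9264)(3.7569) - (-0.9264)(-1.1371)] / 13.25608065 = -4.5338016 / 13.25608065 = -0.342
  phi_hat_2 = [gamma(0) gamma(2) - gamma(1)^2] / det = [(3.7569)(-1.1371) - (-0.9264)^2] / 13.25608065 = -5.13018795 / 13.25608065 = -0.387
So phi_hat = [-0.3420, -0.3870].
Therefore phi_hat_2 = -0.3870.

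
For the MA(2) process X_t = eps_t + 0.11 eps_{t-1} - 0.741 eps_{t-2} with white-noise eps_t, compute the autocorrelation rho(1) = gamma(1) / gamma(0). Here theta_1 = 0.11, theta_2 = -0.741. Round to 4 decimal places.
\rho(1) = 0.0182

For an MA(q) process with theta_0 = 1, the autocovariance is
  gamma(k) = sigma^2 * sum_{i=0..q-k} theta_i * theta_{i+k},
and rho(k) = gamma(k) / gamma(0). Sigma^2 cancels.
  numerator   = (1)*(0.11) + (0.11)*(-0.741) = 0.02849.
  denominator = (1)^2 + (0.11)^2 + (-0.741)^2 = 1.561181.
  rho(1) = 0.02849 / 1.561181 = 0.0182.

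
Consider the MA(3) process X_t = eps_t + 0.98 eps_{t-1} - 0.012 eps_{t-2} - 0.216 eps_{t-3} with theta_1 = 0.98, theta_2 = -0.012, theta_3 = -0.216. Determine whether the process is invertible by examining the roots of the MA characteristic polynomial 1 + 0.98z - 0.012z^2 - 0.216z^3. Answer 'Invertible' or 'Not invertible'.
\text{Invertible}

The MA(q) characteristic polynomial is P(z) = 1 + 0.98z - 0.012z^2 - 0.216z^3.
Invertibility requires all roots to lie outside the unit circle, i.e. |z| > 1 for every root.
Degree 3: look for a simple real root z0 first, then factor out (1 - z/z0) and solve the remaining quadratic.
Testing z0 = 2.5: P(2.5) = 1 + (0.98)(2.5) + (-0.012)(2.5)^2 + (-0.216)(2.5)^3
  = 1 + (2.45) + (-0.075) + (-3.375) = 0.  So z_0 = 2.5 is a root, |z_0| = 2.5.
Divide out the factor (1 - 0.4 z) = (1 - z/z0) (since 1/z0 = 0.4):
  P(z) = (1 - 0.4 z)(1 + (1.38) z + (0.54) z^2)
  [check: z-coef 1.38 - (0.4) = 0.98; z^2-coef 0.54 - (0.4)(1.38) = -0.012; z^3-coef -(0.4)(0.54) = -0.216.]
Remaining roots from the quadratic factor 1 + (1.38) z + (0.54) z^2:
  Set 1 + (1.38) z + (0.54) z^2 = 0, i.e. a z^2 + b z + c = 0 with a = 0.54, b = 1.38, c = 1.
  Discriminant D = b^2 - 4ac = (1.38)^2 - 4*(0.54)*1 = 1.9044 - (2.16) = -0.2556.
  D < 0, so the roots are the complex-conjugate pair z = (-b +/- i sqrt(-D)) / (2a) = -1.2778 +/- 0.4681i.
  For a conjugate pair |z|^2 = z * conj(z) = (product of roots) = c/a = 1/(0.54) = 1.851852, so |z| = sqrt(1.851852) = 1.3608 for both roots.
Moduli of all roots: 2.5000, 1.3608, 1.3608.
All moduli strictly greater than 1? Yes.
Verdict: Invertible.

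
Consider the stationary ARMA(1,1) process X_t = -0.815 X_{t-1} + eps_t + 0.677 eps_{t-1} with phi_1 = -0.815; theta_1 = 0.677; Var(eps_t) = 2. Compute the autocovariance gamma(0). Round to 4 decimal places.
\gamma(0) = 2.1134

Multiply the model equation by X_{t-k} and take expectations. With theta_0 = psi_0 = 1 and psi_j the MA(infinity) weights, this gives
  gamma(k) - sum_i phi_i gamma(k-i) = c_k,
  c_k = sigma^2 * sum_{j=k..q} theta_j psi_{j-k}   (c_k = 0 for k > q),
using gamma(-m) = gamma(m).
psi-weights needed (psi_j = theta_j + sum_i phi_i psi_{j-i}):
  psi_1 = theta_1 + phi_1 = 0.677 + (-0.815) = -0.138
Right-hand sides:
  c_0 = sigma^2 (1 + theta_1 psi_1) = 2 * (1 + (0.677)(-0.138)) = 2 * 0.906574 = 1.813148
  c_1 = sigma^2 theta_1 = 2 * (0.677) = 1.354
  c_2 = 0
Equations for k = 0 and k = 1 (AR order 1):
  gamma(0) = phi_1 gamma(1) + c_0
  gamma(1) = phi_1 gamma(0) + c_1
Substituting the second into the first: gamma(0) (1 - phi_1^2) = c_0 + phi_1 c_1, so
  gamma(0) = (c_0 + phi_1 c_1) / (1 - phi_1^2) = (1.813148 + (-0.815)(1.354)) / (1 - (-0.815)^2) = 0.709638 / 0.335775 = 2.113433.
Therefore gamma(0) = 2.1134 (to 4 decimal places).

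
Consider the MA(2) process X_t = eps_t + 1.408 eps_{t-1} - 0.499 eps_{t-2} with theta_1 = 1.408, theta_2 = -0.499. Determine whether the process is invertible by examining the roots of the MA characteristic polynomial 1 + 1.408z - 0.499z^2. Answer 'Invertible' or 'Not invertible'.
\text{Not invertible}

The MA(q) characteristic polynomial is P(z) = 1 + 1.408z - 0.499z^2.
Invertibility requires all roots to lie outside the unit circle, i.e. |z| > 1 for every root.
Set 1 + (1.408) z + (-0.499) z^2 = 0, i.e. a z^2 + b z + c = 0 with a = -0.499, b = 1.408, c = 1.
Discriminant D = b^2 - 4ac = (1.408)^2 - 4*(-0.499)*1 = 1.982464 - (-1.996) = 3.978464.
D >= 0, so the roots are real: z = (-b +/- sqrt(D)) / (2a) = (-1.408 +/- 1.994609) / (-0.998).
  z_1 = (-1.408 + 1.994609) / (-0.998) = -0.5878,   |z_1| = 0.5878.
  z_2 = (-1.408 - 1.994609) / (-0.998) = 3.4094,   |z_2| = 3.4094.
Moduli of all roots: 0.5878, 3.4094.
All moduli strictly greater than 1? No.
Verdict: Not invertible.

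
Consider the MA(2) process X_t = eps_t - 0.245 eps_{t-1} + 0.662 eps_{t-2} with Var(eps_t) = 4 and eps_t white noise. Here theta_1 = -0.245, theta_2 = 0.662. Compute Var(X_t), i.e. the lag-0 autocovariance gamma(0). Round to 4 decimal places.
\gamma(0) = 5.9931

For an MA(q) process X_t = eps_t + sum_i theta_i eps_{t-i} with
Var(eps_t) = sigma^2, the variance is
  gamma(0) = sigma^2 * (1 + sum_i theta_i^2).
  sum_i theta_i^2 = (-0.245)^2 + (0.662)^2 = 0.060025 + 0.438244 = 0.498269.
  gamma(0) = 4 * (1 + 0.498269) = 4 * 1.498269 = 5.993076, which rounds to 5.9931.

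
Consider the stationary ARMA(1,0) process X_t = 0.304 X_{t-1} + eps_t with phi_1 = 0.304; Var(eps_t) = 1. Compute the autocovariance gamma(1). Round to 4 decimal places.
\gamma(1) = 0.3350

Multiply the model equation by X_{t-k} and take expectations. With theta_0 = psi_0 = 1 and psi_j the MA(infinity) weights, this gives
  gamma(k) - sum_i phi_i gamma(k-i) = c_k,
  c_k = sigma^2 * sum_{j=k..q} theta_j psi_{j-k}   (c_k = 0 for k > q),
using gamma(-m) = gamma(m).
Pure AR (q = 0): c_0 = sigma^2 = 1, c_k = 0 for k >= 1.
Equations for k = 0 and k = 1 (AR order 1):
  gamma(0) = phi_1 gamma(1) + c_0
  gamma(1) = phi_1 gamma(0) + c_1
Substituting the second into the first: gamma(0) (1 - phi_1^2) = c_0 + phi_1 c_1, so
  gamma(0) = c_0 / (1 - phi_1^2) = 1 / (1 - (0.304)^2) = 1 / 0.907584 = 1.101826.
  gamma(1) = phi_1 gamma(0) = (0.304)(1.101826) = 0.334955.
Therefore gamma(1) = 0.3350 (to 4 decimal places).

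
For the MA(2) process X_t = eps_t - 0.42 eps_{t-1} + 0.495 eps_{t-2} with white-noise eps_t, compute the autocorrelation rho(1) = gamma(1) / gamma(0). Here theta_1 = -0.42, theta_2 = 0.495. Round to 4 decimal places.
\rho(1) = -0.4417

For an MA(q) process with theta_0 = 1, the autocovariance is
  gamma(k) = sigma^2 * sum_{i=0..q-k} theta_i * theta_{i+k},
and rho(k) = gamma(k) / gamma(0). Sigma^2 cancels.
  numerator   = (1)*(-0.42) + (-0.42)*(0.495) = -0.6279.
  denominator = (1)^2 + (-0.42)^2 + (0.495)^2 = 1.421425.
  rho(1) = -0.6279 / 1.421425 = -0.4417.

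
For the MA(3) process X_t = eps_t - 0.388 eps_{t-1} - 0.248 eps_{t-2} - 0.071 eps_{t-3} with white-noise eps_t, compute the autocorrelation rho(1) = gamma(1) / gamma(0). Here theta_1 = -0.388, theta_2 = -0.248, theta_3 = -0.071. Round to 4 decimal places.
\rho(1) = -0.2253

For an MA(q) process with theta_0 = 1, the autocovariance is
  gamma(k) = sigma^2 * sum_{i=0..q-k} theta_i * theta_{i+k},
and rho(k) = gamma(k) / gamma(0). Sigma^2 cancels.
  numerator   = (1)*(-0.388) + (-0.388)*(-0.248) + (-0.248)*(-0.071) = -0.274168.
  denominator = (1)^2 + (-0.388)^2 + (-0.248)^2 + (-0.071)^2 = 1.217089.
  rho(1) = -0.274168 / 1.217089 = -0.2253.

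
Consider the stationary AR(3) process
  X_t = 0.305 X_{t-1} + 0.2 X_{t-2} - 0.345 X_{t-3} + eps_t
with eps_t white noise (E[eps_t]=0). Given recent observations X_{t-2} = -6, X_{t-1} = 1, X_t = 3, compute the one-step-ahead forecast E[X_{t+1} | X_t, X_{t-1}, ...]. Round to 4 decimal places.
E[X_{t+1} \mid \mathcal F_t] = 3.1850

For an AR(p) model X_t = c + sum_i phi_i X_{t-i} + eps_t, the
one-step-ahead conditional mean is
  E[X_{t+1} | X_t, ...] = c + sum_i phi_i X_{t+1-i}.
Substitute known values:
  E[X_{t+1} | ...] = (0.305) * (3) + (0.2) * (1) + (-0.345) * (-6)
                   = 3.1850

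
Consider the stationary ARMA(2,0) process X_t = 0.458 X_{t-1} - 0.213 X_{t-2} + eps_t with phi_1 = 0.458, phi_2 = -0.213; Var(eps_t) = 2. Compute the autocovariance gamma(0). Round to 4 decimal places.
\gamma(0) = 2.4434

Multiply the model equation by X_{t-k} and take expectations. With theta_0 = psi_0 = 1 and psi_j the MA(infinity) weights, this gives
  gamma(k) - sum_i phi_i gamma(k-i) = c_k,
  c_k = sigma^2 * sum_{j=k..q} theta_j psi_{j-k}   (c_k = 0 for k > q),
using gamma(-m) = gamma(m).
Pure AR (q = 0): c_0 = sigma^2 = 2, c_k = 0 for k >= 1.
Equations for k = 0, 1, 2 (AR order 2, c_2 = 0):
  (E0) gamma(0) = phi_1 gamma(1) + phi_2 gamma(2) + c_0
  (E1) gamma(1) = phi_1 gamma(0) + phi_2 gamma(1) + c_1
  (E2) gamma(2) = phi_1 gamma(1) + phi_2 gamma(0)
From (E1): gamma(1) = A gamma(0) + B with
  A = phi_1 / (1 - phi_2) = 0.458 / 1.213 = 0.377576,   B = c_1 / (1 - phi_2) = 0 / 1.213 = 0.
Insert (E2) into (E0): gamma(0) (1 - phi_2^2) = phi_1 (1 + phi_2) gamma(1) + c_0.
  phi_1 (1 + phi_2) = (0.458)(0.787) = 0.360446,   1 - phi_2^2 = 0.954631.
Replace gamma(1) by A gamma(0) + B and collect gamma(0):
  gamma(0) [0.954631 - (0.360446)(0.377576)] = c_0 = 2
  gamma(0) * 0.818535 = 2
  gamma(0) = 2 / 0.818535 = 2.443389.
Therefore gamma(0) = 2.4434 (to 4 decimal places).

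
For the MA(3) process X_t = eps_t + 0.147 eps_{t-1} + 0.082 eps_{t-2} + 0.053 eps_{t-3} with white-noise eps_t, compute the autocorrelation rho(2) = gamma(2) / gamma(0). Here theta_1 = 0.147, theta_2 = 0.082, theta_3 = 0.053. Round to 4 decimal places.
\rho(2) = 0.0871

For an MA(q) process with theta_0 = 1, the autocovariance is
  gamma(k) = sigma^2 * sum_{i=0..q-k} theta_i * theta_{i+k},
and rho(k) = gamma(k) / gamma(0). Sigma^2 cancels.
  numerator   = (1)*(0.082) + (0.147)*(0.053) = 0.089791.
  denominator = (1)^2 + (0.147)^2 + (0.082)^2 + (0.053)^2 = 1.031142.
  rho(2) = 0.089791 / 1.031142 = 0.0871.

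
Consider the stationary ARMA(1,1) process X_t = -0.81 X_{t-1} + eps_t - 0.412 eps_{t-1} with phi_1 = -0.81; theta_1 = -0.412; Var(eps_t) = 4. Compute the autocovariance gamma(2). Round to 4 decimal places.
\gamma(2) = 15.3550

Multiply the model equation by X_{t-k} and take expectations. With theta_0 = psi_0 = 1 and psi_j the MA(infinity) weights, this gives
  gamma(k) - sum_i phi_i gamma(k-i) = c_k,
  c_k = sigma^2 * sum_{j=k..q} theta_j psi_{j-k}   (c_k = 0 for k > q),
using gamma(-m) = gamma(m).
psi-weights needed (psi_j = theta_j + sum_i phi_i psi_{j-i}):
  psi_1 = theta_1 + phi_1 = -0.412 + (-0.81) = -1.222
Right-hand sides:
  c_0 = sigma^2 (1 + theta_1 psi_1) = 4 * (1 + (-0.412)(-1.222)) = 4 * 1.503464 = 6.013856
  c_1 = sigma^2 theta_1 = 4 * (-0.412) = -1.648
  c_2 = 0
Equations for k = 0 and k = 1 (AR order 1):
  gamma(0) = phi_1 gamma(1) + c_0
  gamma(1) = phi_1 gamma(0) + c_1
Substituting the second into the first: gamma(0) (1 - phi_1^2) = c_0 + phi_1 c_1, so
  gamma(0) = (c_0 + phi_1 c_1) / (1 - phi_1^2) = (6.013856 + (-0.81)(-1.648)) / (1 - (-0.81)^2) = 7.348736 / 0.3439 = 21.368817.
  gamma(1) = phi_1 gamma(0) + c_1 = (-0.81)(21.368817) + (-1.648) = -18.956741.
For k = 2 (> q): gamma(2) = phi_1 gamma(1) = (-0.81)(-18.956741) = 15.354961.
Therefore gamma(2) = 15.3550 (to 4 decimal places).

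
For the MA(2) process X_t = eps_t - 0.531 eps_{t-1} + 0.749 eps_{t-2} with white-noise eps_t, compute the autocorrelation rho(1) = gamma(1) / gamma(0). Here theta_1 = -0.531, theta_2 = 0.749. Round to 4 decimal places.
\rho(1) = -0.5039

For an MA(q) process with theta_0 = 1, the autocovariance is
  gamma(k) = sigma^2 * sum_{i=0..q-k} theta_i * theta_{i+k},
and rho(k) = gamma(k) / gamma(0). Sigma^2 cancels.
  numerator   = (1)*(-0.531) + (-0.531)*(0.749) = -0.928719.
  denominator = (1)^2 + (-0.531)^2 + (0.749)^2 = 1.842962.
  rho(1) = -0.928719 / 1.842962 = -0.5039.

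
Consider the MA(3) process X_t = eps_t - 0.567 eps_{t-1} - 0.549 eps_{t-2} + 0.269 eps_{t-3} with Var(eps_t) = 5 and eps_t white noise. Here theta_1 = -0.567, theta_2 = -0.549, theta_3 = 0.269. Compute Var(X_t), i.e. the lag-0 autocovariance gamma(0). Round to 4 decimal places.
\gamma(0) = 8.4763

For an MA(q) process X_t = eps_t + sum_i theta_i eps_{t-i} with
Var(eps_t) = sigma^2, the variance is
  gamma(0) = sigma^2 * (1 + sum_i theta_i^2).
  sum_i theta_i^2 = (-0.567)^2 + (-0.549)^2 + (0.269)^2 = 0.321489 + 0.301401 + 0.072361 = 0.695251.
  gamma(0) = 5 * (1 + 0.695251) = 5 * 1.695251 = 8.476255, which rounds to 8.4763.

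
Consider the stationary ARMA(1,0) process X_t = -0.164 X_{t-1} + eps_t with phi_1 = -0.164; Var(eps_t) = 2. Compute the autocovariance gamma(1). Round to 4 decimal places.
\gamma(1) = -0.3371

Multiply the model equation by X_{t-k} and take expectations. With theta_0 = psi_0 = 1 and psi_j the MA(infinity) weights, this gives
  gamma(k) - sum_i phi_i gamma(k-i) = c_k,
  c_k = sigma^2 * sum_{j=k..q} theta_j psi_{j-k}   (c_k = 0 for k > q),
using gamma(-m) = gamma(m).
Pure AR (q = 0): c_0 = sigma^2 = 2, c_k = 0 for k >= 1.
Equations for k = 0 and k = 1 (AR order 1):
  gamma(0) = phi_1 gamma(1) + c_0
  gamma(1) = phi_1 gamma(0) + c_1
Substituting the second into the first: gamma(0) (1 - phi_1^2) = c_0 + phi_1 c_1, so
  gamma(0) = c_0 / (1 - phi_1^2) = 2 / (1 - (-0.164)^2) = 2 / 0.973104 = 2.055279.
  gamma(1) = phi_1 gamma(0) = (-0.164)(2.055279) = -0.337066.
Therefore gamma(1) = -0.3371 (to 4 decimal places).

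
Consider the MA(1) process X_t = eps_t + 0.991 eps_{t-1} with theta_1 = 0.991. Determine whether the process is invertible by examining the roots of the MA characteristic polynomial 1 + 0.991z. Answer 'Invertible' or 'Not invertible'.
\text{Invertible}

The MA(q) characteristic polynomial is P(z) = 1 + 0.991z.
Invertibility requires all roots to lie outside the unit circle, i.e. |z| > 1 for every root.
This is linear in z: 1 + (0.991) z = 0  =>  z = -1/(0.991) = -1.009082,  |z| = 1.009082.
Moduli of all roots: 1.0091.
All moduli strictly greater than 1? Yes.
Verdict: Invertible.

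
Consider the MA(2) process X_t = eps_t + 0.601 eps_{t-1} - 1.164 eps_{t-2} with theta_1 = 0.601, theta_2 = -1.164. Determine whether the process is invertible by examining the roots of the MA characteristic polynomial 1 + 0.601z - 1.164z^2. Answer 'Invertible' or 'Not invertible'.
\text{Not invertible}

The MA(q) characteristic polynomial is P(z) = 1 + 0.601z - 1.164z^2.
Invertibility requires all roots to lie outside the unit circle, i.e. |z| > 1 for every root.
Set 1 + (0.601) z + (-1.164) z^2 = 0, i.e. a z^2 + b z + c = 0 with a = -1.164, b = 0.601, c = 1.
Discriminant D = b^2 - 4ac = (0.601)^2 - 4*(-1.164)*1 = 0.361201 - (-4.656) = 5.017201.
D >= 0, so the roots are real: z = (-b +/- sqrt(D)) / (2a) = (-0.601 +/- 2.239911) / (-2.328).
  z_1 = (-0.601 + 2.239911) / (-2.328) = -0.704,   |z_1| = 0.704.
  z_2 = (-0.601 - 2.239911) / (-2.328) = 1.2203,   |z_2| = 1.2203.
Moduli of all roots: 0.7040, 1.2203.
All moduli strictly greater than 1? No.
Verdict: Not invertible.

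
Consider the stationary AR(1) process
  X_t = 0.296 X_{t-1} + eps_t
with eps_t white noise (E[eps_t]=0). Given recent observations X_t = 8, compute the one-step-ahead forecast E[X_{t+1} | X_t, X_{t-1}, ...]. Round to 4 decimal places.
E[X_{t+1} \mid \mathcal F_t] = 2.3680

For an AR(p) model X_t = c + sum_i phi_i X_{t-i} + eps_t, the
one-step-ahead conditional mean is
  E[X_{t+1} | X_t, ...] = c + sum_i phi_i X_{t+1-i}.
Substitute known values:
  E[X_{t+1} | ...] = (0.296) * (8)
                   = 2.3680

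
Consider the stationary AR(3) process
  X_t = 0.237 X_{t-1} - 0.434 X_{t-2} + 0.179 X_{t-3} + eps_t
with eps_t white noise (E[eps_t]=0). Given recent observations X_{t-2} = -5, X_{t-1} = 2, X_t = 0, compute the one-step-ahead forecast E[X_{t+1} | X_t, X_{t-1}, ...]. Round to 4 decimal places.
E[X_{t+1} \mid \mathcal F_t] = -1.7630

For an AR(p) model X_t = c + sum_i phi_i X_{t-i} + eps_t, the
one-step-ahead conditional mean is
  E[X_{t+1} | X_t, ...] = c + sum_i phi_i X_{t+1-i}.
Substitute known values:
  E[X_{t+1} | ...] = (0.237) * (0) + (-0.434) * (2) + (0.179) * (-5)
                   = -1.7630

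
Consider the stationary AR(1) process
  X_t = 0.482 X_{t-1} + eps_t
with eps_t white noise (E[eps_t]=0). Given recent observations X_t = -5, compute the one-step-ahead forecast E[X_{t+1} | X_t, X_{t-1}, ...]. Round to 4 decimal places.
E[X_{t+1} \mid \mathcal F_t] = -2.4100

For an AR(p) model X_t = c + sum_i phi_i X_{t-i} + eps_t, the
one-step-ahead conditional mean is
  E[X_{t+1} | X_t, ...] = c + sum_i phi_i X_{t+1-i}.
Substitute known values:
  E[X_{t+1} | ...] = (0.482) * (-5)
                   = -2.4100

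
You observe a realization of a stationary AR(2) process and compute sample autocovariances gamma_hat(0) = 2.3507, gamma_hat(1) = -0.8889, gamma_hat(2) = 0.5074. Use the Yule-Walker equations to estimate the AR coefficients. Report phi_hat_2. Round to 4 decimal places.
\hat\phi_{2} = 0.0850

The Yule-Walker equations for an AR(p) process read, in matrix form,
  Gamma_p phi = r_p,   with   (Gamma_p)_{ij} = gamma(|i - j|),
                       (r_p)_i = gamma(i),   i,j = 1..p.
Substitute the sample gammas (Toeplitz matrix and right-hand side of size 2):
  Gamma_p = [[2.3507, -0.8889], [-0.8889, 2.3507]]
  r_p     = [-0.8889, 0.5074]
Written out:
  2.3507 phi_1 - 0.8889 phi_2 = -0.8889
  -0.8889 phi_1 + 2.3507 phi_2 = 0.5074
Solve by Cramer's rule:
  det = gamma(0)^2 - gamma(1)^2 = (2.3507)^2 - (-0.8889)^2 = 5.52579049 - 0.79014321 = 4.73564728
  phi_hat_1 = [gamma(1) gamma(0) - gamma(1) gamma(2)] / det = [(-0.8889)(2.3507) - (-0.8889)(0.5074)] / 4.73564728 = -1.63850937 / 4.73564728 = -0.346
  phi_hat_2 = [gamma(0) gamma(2) - gamma(1)^2] / det = [(2.3507)(0.5074) - (-0.8889)^2] / 4.73564728 = 0.40260197 / 4.73564728 = 0.085
So phi_hat = [-0.3460, 0.0850].
Therefore phi_hat_2 = 0.0850.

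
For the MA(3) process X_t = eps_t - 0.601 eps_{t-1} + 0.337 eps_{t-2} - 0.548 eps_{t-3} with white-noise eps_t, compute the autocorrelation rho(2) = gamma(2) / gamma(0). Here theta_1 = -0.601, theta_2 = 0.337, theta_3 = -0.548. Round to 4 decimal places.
\rho(2) = 0.3754

For an MA(q) process with theta_0 = 1, the autocovariance is
  gamma(k) = sigma^2 * sum_{i=0..q-k} theta_i * theta_{i+k},
and rho(k) = gamma(k) / gamma(0). Sigma^2 cancels.
  numerator   = (1)*(0.337) + (-0.601)*(-0.548) = 0.666348.
  denominator = (1)^2 + (-0.601)^2 + (0.337)^2 + (-0.548)^2 = 1.775074.
  rho(2) = 0.666348 / 1.775074 = 0.3754.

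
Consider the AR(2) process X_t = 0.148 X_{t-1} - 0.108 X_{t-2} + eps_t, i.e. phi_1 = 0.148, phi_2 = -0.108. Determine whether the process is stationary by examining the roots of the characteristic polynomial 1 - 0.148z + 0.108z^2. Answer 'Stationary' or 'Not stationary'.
\text{Stationary}

The AR(p) characteristic polynomial is P(z) = 1 - 0.148z + 0.108z^2.
Stationarity requires all roots to lie outside the unit circle, i.e. |z| > 1 for every root.
Set 1 + (-0.148) z + (0.108) z^2 = 0, i.e. a z^2 + b z + c = 0 with a = 0.108, b = -0.148, c = 1.
Discriminant D = b^2 - 4ac = (-0.148)^2 - 4*(0.108)*1 = 0.021904 - (0.432) = -0.410096.
D < 0, so the roots are the complex-conjugate pair z = (-b +/- i sqrt(-D)) / (2a) = 0.6852 +/- 2.9648i.
For a conjugate pair |z|^2 = z * conj(z) = (product of roots) = c/a = 1/(0.108) = 9.259259, so |z| = sqrt(9.259259) = 3.0429 for both roots.
Moduli of all roots: 3.0429, 3.0429.
All moduli strictly greater than 1? Yes.
Verdict: Stationary.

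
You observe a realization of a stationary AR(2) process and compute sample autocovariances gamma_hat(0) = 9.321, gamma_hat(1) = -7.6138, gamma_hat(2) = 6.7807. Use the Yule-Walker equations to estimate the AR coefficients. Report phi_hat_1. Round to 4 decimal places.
\hat\phi_{1} = -0.6690

The Yule-Walker equations for an AR(p) process read, in matrix form,
  Gamma_p phi = r_p,   with   (Gamma_p)_{ij} = gamma(|i - j|),
                       (r_p)_i = gamma(i),   i,j = 1..p.
Substitute the sample gammas (Toeplitz matrix and right-hand side of size 2):
  Gamma_p = [[9.321, -7.6138], [-7.6138, 9.321]]
  r_p     = [-7.6138, 6.7807]
Written out:
  9.321 phi_1 - 7.6138 phi_2 = -7.6138
  -7.6138 phi_1 + 9.321 phi_2 = 6.7807
Solve by Cramer's rule:
  det = gamma(0)^2 - gamma(1)^2 = (9.321)^2 - (-7.6138)^2 = 86.881041 - 57.96995044 = 28.91109056
  phi_hat_1 = [gamma(1) gamma(0) - gamma(1) gamma(2)] / det = [(-7.6138)(9.321) - (-7.6138)(6.7807)] / 28.91109056 = -19.34133614 / 28.91109056 = -0.669
  phi_hat_2 = [gamma(0) gamma(2) - gamma(1)^2] / det = [(9.321)(6.7807) - (-7.6138)^2] / 28.91109056 = 5.23295426 / 28.91109056 = 0.181
So phi_hat = [-0.6690, 0.1810].
Therefore phi_hat_1 = -0.6690.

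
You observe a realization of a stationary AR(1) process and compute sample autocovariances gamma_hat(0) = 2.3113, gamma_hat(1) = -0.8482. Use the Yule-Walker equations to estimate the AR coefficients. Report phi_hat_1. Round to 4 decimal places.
\hat\phi_{1} = -0.3670

The Yule-Walker equations for an AR(p) process read, in matrix form,
  Gamma_p phi = r_p,   with   (Gamma_p)_{ij} = gamma(|i - j|),
                       (r_p)_i = gamma(i),   i,j = 1..p.
Substitute the sample gammas (Toeplitz matrix and right-hand side of size 1):
  Gamma_p = [[2.3113]]
  r_p     = [-0.8482]
With p = 1 this is the single equation gamma(0) phi_1 = gamma(1):
  phi_hat_1 = gamma(1) / gamma(0) = -0.8482 / 2.3113 = -0.3670.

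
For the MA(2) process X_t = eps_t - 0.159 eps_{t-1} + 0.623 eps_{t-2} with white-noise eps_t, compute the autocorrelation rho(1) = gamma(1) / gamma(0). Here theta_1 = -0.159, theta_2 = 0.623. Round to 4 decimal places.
\rho(1) = -0.1826

For an MA(q) process with theta_0 = 1, the autocovariance is
  gamma(k) = sigma^2 * sum_{i=0..q-k} theta_i * theta_{i+k},
and rho(k) = gamma(k) / gamma(0). Sigma^2 cancels.
  numerator   = (1)*(-0.159) + (-0.159)*(0.623) = -0.258057.
  denominator = (1)^2 + (-0.159)^2 + (0.623)^2 = 1.41341.
  rho(1) = -0.258057 / 1.41341 = -0.1826.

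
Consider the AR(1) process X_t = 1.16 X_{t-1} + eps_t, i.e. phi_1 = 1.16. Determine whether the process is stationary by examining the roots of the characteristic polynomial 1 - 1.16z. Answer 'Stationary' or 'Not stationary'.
\text{Not stationary}

The AR(p) characteristic polynomial is P(z) = 1 - 1.16z.
Stationarity requires all roots to lie outside the unit circle, i.e. |z| > 1 for every root.
This is linear in z: 1 + (-1.16) z = 0  =>  z = -1/(-1.16) = 0.862069,  |z| = 0.862069.
Moduli of all roots: 0.8621.
All moduli strictly greater than 1? No.
Verdict: Not stationary.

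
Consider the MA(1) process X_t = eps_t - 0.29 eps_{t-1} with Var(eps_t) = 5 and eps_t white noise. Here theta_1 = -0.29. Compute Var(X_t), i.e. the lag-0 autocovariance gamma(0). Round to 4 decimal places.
\gamma(0) = 5.4205

For an MA(q) process X_t = eps_t + sum_i theta_i eps_{t-i} with
Var(eps_t) = sigma^2, the variance is
  gamma(0) = sigma^2 * (1 + sum_i theta_i^2).
  sum_i theta_i^2 = (-0.29)^2 = 0.0841.
  gamma(0) = 5 * (1 + 0.0841) = 5 * 1.0841 = 5.4205.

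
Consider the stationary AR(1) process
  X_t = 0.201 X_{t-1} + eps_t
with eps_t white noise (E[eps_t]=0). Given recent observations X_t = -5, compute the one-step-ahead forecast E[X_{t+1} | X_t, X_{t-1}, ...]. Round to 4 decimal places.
E[X_{t+1} \mid \mathcal F_t] = -1.0050

For an AR(p) model X_t = c + sum_i phi_i X_{t-i} + eps_t, the
one-step-ahead conditional mean is
  E[X_{t+1} | X_t, ...] = c + sum_i phi_i X_{t+1-i}.
Substitute known values:
  E[X_{t+1} | ...] = (0.201) * (-5)
                   = -1.0050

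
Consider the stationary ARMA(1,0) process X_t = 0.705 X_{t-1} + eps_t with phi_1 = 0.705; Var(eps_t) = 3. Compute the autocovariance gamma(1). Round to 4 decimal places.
\gamma(1) = 4.2050

Multiply the model equation by X_{t-k} and take expectations. With theta_0 = psi_0 = 1 and psi_j the MA(infinity) weights, this gives
  gamma(k) - sum_i phi_i gamma(k-i) = c_k,
  c_k = sigma^2 * sum_{j=k..q} theta_j psi_{j-k}   (c_k = 0 for k > q),
using gamma(-m) = gamma(m).
Pure AR (q = 0): c_0 = sigma^2 = 3, c_k = 0 for k >= 1.
Equations for k = 0 and k = 1 (AR order 1):
  gamma(0) = phi_1 gamma(1) + c_0
  gamma(1) = phi_1 gamma(0) + c_1
Substituting the second into the first: gamma(0) (1 - phi_1^2) = c_0 + phi_1 c_1, so
  gamma(0) = c_0 / (1 - phi_1^2) = 3 / (1 - (0.705)^2) = 3 / 0.502975 = 5.964511.
  gamma(1) = phi_1 gamma(0) = (0.705)(5.964511) = 4.20498.
Therefore gamma(1) = 4.2050 (to 4 decimal places).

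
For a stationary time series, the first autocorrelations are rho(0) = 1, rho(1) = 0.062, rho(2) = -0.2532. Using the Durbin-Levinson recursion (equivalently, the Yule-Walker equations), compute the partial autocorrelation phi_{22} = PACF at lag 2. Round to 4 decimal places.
\phi_{22} = -0.2580

The PACF at lag k is phi_{kk}, the last component of the solution
to the Yule-Walker system G_k phi = r_k where
  (G_k)_{ij} = rho(|i - j|), (r_k)_i = rho(i), i,j = 1..k.
Equivalently, Durbin-Levinson gives phi_{kk} iteratively:
  phi_{11} = rho(1)
  phi_{kk} = [rho(k) - sum_{j=1..k-1} phi_{k-1,j} rho(k-j)]
            / [1 - sum_{j=1..k-1} phi_{k-1,j} rho(j)],
  phi_{k,j} = phi_{k-1,j} - phi_{kk} phi_{k-1,k-j},  j = 1..k-1.
Step k = 1:
  phi_11 = rho(1) = 0.062.
Step k = 2:
  phi_22 = [rho(2) - phi_11 rho(1)] / [1 - phi_11 rho(1)] = [-0.2532 - (0.062)(0.062)] / [1 - (0.062)(0.062)]
         = -0.257044 / 0.996156 = -0.258.
Therefore phi_{22} = -0.2580.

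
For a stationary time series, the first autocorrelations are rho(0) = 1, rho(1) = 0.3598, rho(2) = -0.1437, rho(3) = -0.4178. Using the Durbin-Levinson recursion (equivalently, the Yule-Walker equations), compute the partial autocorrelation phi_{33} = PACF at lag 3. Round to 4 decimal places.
\phi_{33} = -0.3019

The PACF at lag k is phi_{kk}, the last component of the solution
to the Yule-Walker system G_k phi = r_k where
  (G_k)_{ij} = rho(|i - j|), (r_k)_i = rho(i), i,j = 1..k.
Equivalently, Durbin-Levinson gives phi_{kk} iteratively:
  phi_{11} = rho(1)
  phi_{kk} = [rho(k) - sum_{j=1..k-1} phi_{k-1,j} rho(k-j)]
            / [1 - sum_{j=1..k-1} phi_{k-1,j} rho(j)],
  phi_{k,j} = phi_{k-1,j} - phi_{kk} phi_{k-1,k-j},  j = 1..k-1.
Step k = 1:
  phi_11 = rho(1) = 0.3598.
Step k = 2:
  phi_22 = [rho(2) - phi_11 rho(1)] / [1 - phi_11 rho(1)] = [-0.1437 - (0.3598)(0.3598)] / [1 - (0.3598)(0.3598)]
         = -0.27315604 / 0.87054396 = -0.313776.
  Update: phi_21 = phi_11 - phi_22 phi_11 = 0.3598 - (-0.313776)(0.3598) = 0.472697.
Step k = 3:
  phi_33 = [rho(3) - phi_21 rho(2) - phi_22 rho(1)] / [1 - phi_21 rho(1) - phi_22 rho(2)]
    numerator   = -0.4178 - (0.472697)(-0.1437) - (-0.313776)(0.3598) = -0.23697678
    denominator = 1 - (0.472697)(0.3598) - (-0.313776)(-0.1437) = 0.78483408
  phi_33 = -0.23697678 / 0.78483408 = -0.3019.
Therefore phi_{33} = -0.3019.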